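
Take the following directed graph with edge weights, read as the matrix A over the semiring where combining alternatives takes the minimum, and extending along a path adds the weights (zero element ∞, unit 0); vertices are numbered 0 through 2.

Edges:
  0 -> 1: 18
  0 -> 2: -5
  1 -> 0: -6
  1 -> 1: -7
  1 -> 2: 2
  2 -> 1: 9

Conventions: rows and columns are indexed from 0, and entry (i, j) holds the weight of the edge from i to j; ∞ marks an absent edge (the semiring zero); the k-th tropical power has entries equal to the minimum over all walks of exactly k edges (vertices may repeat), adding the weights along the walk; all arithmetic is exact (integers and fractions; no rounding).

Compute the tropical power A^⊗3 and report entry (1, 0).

A^⊗2:
  [12, 4, 20]
  [-13, -14, -11]
  [3, 2, 11]
A^⊗3:
  [-2, -3, 6]
  [-20, -21, -18]
  [-4, -5, -2]
Key observation: the optimum is the walk 1->1->1->0, with weight (-7) + (-7) + (-6) = -20.
Optimal value attained by: walk 1->1->1->0.
Answer: (A^⊗3)[1][0] = -20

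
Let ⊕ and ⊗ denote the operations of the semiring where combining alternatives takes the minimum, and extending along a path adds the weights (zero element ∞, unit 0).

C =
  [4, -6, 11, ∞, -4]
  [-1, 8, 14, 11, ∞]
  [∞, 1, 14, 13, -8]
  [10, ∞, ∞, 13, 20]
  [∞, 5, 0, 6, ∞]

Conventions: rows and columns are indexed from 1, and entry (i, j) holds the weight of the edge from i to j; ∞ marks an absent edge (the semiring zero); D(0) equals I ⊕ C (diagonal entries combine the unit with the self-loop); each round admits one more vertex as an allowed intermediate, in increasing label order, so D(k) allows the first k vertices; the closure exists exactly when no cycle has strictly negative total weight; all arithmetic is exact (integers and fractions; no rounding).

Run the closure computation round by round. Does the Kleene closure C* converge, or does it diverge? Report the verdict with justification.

D(0):
  [0, -6, 11, ∞, -4]
  [-1, 0, 14, 11, ∞]
  [∞, 1, 0, 13, -8]
  [10, ∞, ∞, 0, 20]
  [∞, 5, 0, 6, 0]
Detection: at round 1, diagonal entry (2, 2) turns strictly negative.
Key observation: the cycle 2->1->2 has total weight (-1) + (-6), which is strictly negative.
Answer: DIVERGES — negative cycle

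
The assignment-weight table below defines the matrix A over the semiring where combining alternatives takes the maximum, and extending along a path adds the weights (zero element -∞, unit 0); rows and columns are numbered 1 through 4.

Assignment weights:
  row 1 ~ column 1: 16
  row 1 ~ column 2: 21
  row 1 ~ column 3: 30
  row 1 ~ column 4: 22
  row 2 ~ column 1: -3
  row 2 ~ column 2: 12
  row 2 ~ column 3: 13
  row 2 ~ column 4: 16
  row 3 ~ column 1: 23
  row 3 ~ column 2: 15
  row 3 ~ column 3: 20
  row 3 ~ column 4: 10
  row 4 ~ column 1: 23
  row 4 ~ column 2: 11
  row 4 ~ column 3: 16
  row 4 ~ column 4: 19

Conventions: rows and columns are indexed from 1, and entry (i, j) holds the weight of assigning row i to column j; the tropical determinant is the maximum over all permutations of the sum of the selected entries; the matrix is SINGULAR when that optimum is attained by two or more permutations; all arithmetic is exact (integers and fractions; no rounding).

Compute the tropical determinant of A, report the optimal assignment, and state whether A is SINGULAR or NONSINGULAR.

σ = (1, 2, 3, 4): 16 + 12 + 20 + 19 = 67
σ = (1, 2, 4, 3): 16 + 12 + 10 + 16 = 54
σ = (1, 3, 2, 4): 16 + 13 + 15 + 19 = 63
σ = (1, 3, 4, 2): 16 + 13 + 10 + 11 = 50
σ = (1, 4, 2, 3): 16 + 16 + 15 + 16 = 63
σ = (1, 4, 3, 2): 16 + 16 + 20 + 11 = 63
σ = (2, 1, 3, 4): 21 + (-3) + 20 + 19 = 57
σ = (2, 1, 4, 3): 21 + (-3) + 10 + 16 = 44
σ = (2, 3, 1, 4): 21 + 13 + 23 + 19 = 76
σ = (2, 3, 4, 1): 21 + 13 + 10 + 23 = 67
σ = (2, 4, 1, 3): 21 + 16 + 23 + 16 = 76
σ = (2, 4, 3, 1): 21 + 16 + 20 + 23 = 80
σ = (3, 1, 2, 4): 30 + (-3) + 15 + 19 = 61
σ = (3, 1, 4, 2): 30 + (-3) + 10 + 11 = 48
σ = (3, 2, 1, 4): 30 + 12 + 23 + 19 = 84
σ = (3, 2, 4, 1): 30 + 12 + 10 + 23 = 75
σ = (3, 4, 1, 2): 30 + 16 + 23 + 11 = 80
σ = (3, 4, 2, 1): 30 + 16 + 15 + 23 = 84
σ = (4, 1, 2, 3): 22 + (-3) + 15 + 16 = 50
σ = (4, 1, 3, 2): 22 + (-3) + 20 + 11 = 50
σ = (4, 2, 1, 3): 22 + 12 + 23 + 16 = 73
σ = (4, 2, 3, 1): 22 + 12 + 20 + 23 = 77
σ = (4, 3, 1, 2): 22 + 13 + 23 + 11 = 69
σ = (4, 3, 2, 1): 22 + 13 + 15 + 23 = 73
Optimal value attained by: σ = (3, 2, 1, 4).
Answer: det⊕(A) = 84; verdict: SINGULAR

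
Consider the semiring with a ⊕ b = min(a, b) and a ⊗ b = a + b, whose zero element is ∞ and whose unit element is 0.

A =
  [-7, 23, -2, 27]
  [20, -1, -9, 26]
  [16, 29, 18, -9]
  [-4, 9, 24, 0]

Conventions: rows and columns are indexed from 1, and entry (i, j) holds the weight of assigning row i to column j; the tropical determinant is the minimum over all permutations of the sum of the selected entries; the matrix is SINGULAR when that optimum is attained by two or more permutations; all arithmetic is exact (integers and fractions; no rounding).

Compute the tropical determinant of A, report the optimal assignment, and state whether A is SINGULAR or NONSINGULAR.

σ = (1, 2, 3, 4): (-7) + (-1) + 18 + 0 = 10
σ = (1, 2, 4, 3): (-7) + (-1) + (-9) + 24 = 7
σ = (1, 3, 2, 4): (-7) + (-9) + 29 + 0 = 13
σ = (1, 3, 4, 2): (-7) + (-9) + (-9) + 9 = -16
σ = (1, 4, 2, 3): (-7) + 26 + 29 + 24 = 72
σ = (1, 4, 3, 2): (-7) + 26 + 18 + 9 = 46
σ = (2, 1, 3, 4): 23 + 20 + 18 + 0 = 61
σ = (2, 1, 4, 3): 23 + 20 + (-9) + 24 = 58
σ = (2, 3, 1, 4): 23 + (-9) + 16 + 0 = 30
σ = (2, 3, 4, 1): 23 + (-9) + (-9) + (-4) = 1
σ = (2, 4, 1, 3): 23 + 26 + 16 + 24 = 89
σ = (2, 4, 3, 1): 23 + 26 + 18 + (-4) = 63
σ = (3, 1, 2, 4): (-2) + 20 + 29 + 0 = 47
σ = (3, 1, 4, 2): (-2) + 20 + (-9) + 9 = 18
σ = (3, 2, 1, 4): (-2) + (-1) + 16 + 0 = 13
σ = (3, 2, 4, 1): (-2) + (-1) + (-9) + (-4) = -16
σ = (3, 4, 1, 2): (-2) + 26 + 16 + 9 = 49
σ = (3, 4, 2, 1): (-2) + 26 + 29 + (-4) = 49
σ = (4, 1, 2, 3): 27 + 20 + 29 + 24 = 100
σ = (4, 1, 3, 2): 27 + 20 + 18 + 9 = 74
σ = (4, 2, 1, 3): 27 + (-1) + 16 + 24 = 66
σ = (4, 2, 3, 1): 27 + (-1) + 18 + (-4) = 40
σ = (4, 3, 1, 2): 27 + (-9) + 16 + 9 = 43
σ = (4, 3, 2, 1): 27 + (-9) + 29 + (-4) = 43
Optimal value attained by: σ = (1, 3, 4, 2).
Answer: det⊕(A) = -16; verdict: SINGULAR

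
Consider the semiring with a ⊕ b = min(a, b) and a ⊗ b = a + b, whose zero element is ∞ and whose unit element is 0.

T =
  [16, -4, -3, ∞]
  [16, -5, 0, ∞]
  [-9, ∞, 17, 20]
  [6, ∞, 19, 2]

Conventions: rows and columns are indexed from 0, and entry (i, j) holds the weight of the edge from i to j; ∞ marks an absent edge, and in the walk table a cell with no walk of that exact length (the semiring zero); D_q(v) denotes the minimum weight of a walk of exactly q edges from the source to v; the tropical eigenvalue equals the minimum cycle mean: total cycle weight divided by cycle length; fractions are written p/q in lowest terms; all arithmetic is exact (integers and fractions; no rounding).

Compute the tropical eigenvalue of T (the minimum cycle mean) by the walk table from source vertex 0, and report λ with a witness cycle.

q=0: [0, ∞, ∞, ∞]
q=1: [16, -4, -3, ∞]
q=2: [-12, -9, -4, 17]
q=3: [-13, -16, -15, 16]
q=4: [-24, -21, -16, 5]
Optimal cycle mean attained by: cycle 0->2->0, total (-3) + (-9), length 2.
Answer: λ = -6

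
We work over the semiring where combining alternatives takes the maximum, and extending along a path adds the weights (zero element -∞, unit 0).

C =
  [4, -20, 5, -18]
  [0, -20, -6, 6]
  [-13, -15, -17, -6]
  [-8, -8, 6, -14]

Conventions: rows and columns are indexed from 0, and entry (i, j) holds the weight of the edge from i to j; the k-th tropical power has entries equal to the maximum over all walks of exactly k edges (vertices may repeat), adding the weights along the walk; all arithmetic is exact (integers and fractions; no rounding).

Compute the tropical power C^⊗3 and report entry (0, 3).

C^⊗2:
  [8, -10, 9, -1]
  [4, -2, 12, -8]
  [-9, -14, 0, -9]
  [-4, -9, -3, 0]
C^⊗3:
  [12, -6, 13, 3]
  [8, -3, 9, 6]
  [-5, -15, -3, -6]
  [0, -8, 6, -3]
Key observation: the optimum is the walk 0->0->2->3, with weight 4 + 5 + (-6) = 3.
Optimal value attained by: walk 0->0->2->3.
Answer: (C^⊗3)[0][3] = 3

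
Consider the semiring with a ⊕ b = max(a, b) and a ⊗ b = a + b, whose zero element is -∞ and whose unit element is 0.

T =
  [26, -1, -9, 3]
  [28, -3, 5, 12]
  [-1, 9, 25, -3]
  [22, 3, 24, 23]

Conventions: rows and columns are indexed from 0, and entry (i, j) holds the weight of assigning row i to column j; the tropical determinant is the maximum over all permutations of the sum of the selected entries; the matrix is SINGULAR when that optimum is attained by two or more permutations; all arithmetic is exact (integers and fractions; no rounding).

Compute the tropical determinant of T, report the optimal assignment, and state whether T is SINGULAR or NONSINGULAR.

σ = (0, 1, 2, 3): 26 + (-3) + 25 + 23 = 71
σ = (0, 1, 3, 2): 26 + (-3) + (-3) + 24 = 44
σ = (0, 2, 1, 3): 26 + 5 + 9 + 23 = 63
σ = (0, 2, 3, 1): 26 + 5 + (-3) + 3 = 31
σ = (0, 3, 1, 2): 26 + 12 + 9 + 24 = 71
σ = (0, 3, 2, 1): 26 + 12 + 25 + 3 = 66
σ = (1, 0, 2, 3): (-1) + 28 + 25 + 23 = 75
σ = (1, 0, 3, 2): (-1) + 28 + (-3) + 24 = 48
σ = (1, 2, 0, 3): (-1) + 5 + (-1) + 23 = 26
σ = (1, 2, 3, 0): (-1) + 5 + (-3) + 22 = 23
σ = (1, 3, 0, 2): (-1) + 12 + (-1) + 24 = 34
σ = (1, 3, 2, 0): (-1) + 12 + 25 + 22 = 58
σ = (2, 0, 1, 3): (-9) + 28 + 9 + 23 = 51
σ = (2, 0, 3, 1): (-9) + 28 + (-3) + 3 = 19
σ = (2, 1, 0, 3): (-9) + (-3) + (-1) + 23 = 10
σ = (2, 1, 3, 0): (-9) + (-3) + (-3) + 22 = 7
σ = (2, 3, 0, 1): (-9) + 12 + (-1) + 3 = 5
σ = (2, 3, 1, 0): (-9) + 12 + 9 + 22 = 34
σ = (3, 0, 1, 2): 3 + 28 + 9 + 24 = 64
σ = (3, 0, 2, 1): 3 + 28 + 25 + 3 = 59
σ = (3, 1, 0, 2): 3 + (-3) + (-1) + 24 = 23
σ = (3, 1, 2, 0): 3 + (-3) + 25 + 22 = 47
σ = (3, 2, 0, 1): 3 + 5 + (-1) + 3 = 10
σ = (3, 2, 1, 0): 3 + 5 + 9 + 22 = 39
Optimal value attained by: σ = (1, 0, 2, 3).
Answer: det⊕(T) = 75; verdict: NONSINGULAR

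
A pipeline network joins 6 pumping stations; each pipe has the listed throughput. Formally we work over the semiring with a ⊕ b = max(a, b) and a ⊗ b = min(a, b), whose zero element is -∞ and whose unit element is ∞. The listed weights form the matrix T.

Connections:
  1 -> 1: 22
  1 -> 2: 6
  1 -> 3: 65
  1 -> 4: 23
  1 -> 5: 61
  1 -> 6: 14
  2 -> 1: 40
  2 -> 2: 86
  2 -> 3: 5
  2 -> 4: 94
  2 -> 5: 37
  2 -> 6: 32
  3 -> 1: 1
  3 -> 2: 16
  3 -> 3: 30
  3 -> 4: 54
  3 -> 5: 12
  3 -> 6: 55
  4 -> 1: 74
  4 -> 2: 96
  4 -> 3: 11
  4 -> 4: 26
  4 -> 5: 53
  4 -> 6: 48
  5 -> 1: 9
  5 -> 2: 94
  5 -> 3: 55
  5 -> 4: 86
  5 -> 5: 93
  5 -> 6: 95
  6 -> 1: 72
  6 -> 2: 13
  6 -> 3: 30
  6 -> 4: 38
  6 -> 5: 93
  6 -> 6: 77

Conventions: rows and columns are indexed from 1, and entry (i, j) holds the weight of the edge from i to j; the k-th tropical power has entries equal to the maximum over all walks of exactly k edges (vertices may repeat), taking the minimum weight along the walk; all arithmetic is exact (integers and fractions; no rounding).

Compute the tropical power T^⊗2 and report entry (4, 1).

T^⊗2:
  [23, 61, 55, 61, 61, 61]
  [74, 94, 40, 86, 53, 48]
  [55, 54, 30, 38, 55, 55]
  [48, 86, 65, 94, 61, 53]
  [74, 93, 55, 94, 93, 93]
  [72, 93, 65, 86, 93, 93]
Key observation: the optimum is the walk 4->6->1, with weight 48 min 72 = 48.
Optimal value attained by: walk 4->6->1.
Answer: (T^⊗2)[4][1] = 48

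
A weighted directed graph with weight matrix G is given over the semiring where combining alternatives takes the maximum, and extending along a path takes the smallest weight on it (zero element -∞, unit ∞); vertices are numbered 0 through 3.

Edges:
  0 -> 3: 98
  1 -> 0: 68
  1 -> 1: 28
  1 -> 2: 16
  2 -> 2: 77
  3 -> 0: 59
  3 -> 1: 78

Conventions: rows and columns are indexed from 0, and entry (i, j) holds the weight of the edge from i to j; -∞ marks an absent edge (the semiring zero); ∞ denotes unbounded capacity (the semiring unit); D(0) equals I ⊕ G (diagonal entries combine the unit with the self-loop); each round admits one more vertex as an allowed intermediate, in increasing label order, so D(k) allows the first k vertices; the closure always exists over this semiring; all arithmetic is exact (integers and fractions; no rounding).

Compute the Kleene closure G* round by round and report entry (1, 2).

D(0):
  [∞, -∞, -∞, 98]
  [68, ∞, 16, -∞]
  [-∞, -∞, ∞, -∞]
  [59, 78, -∞, ∞]
D(1):
  [∞, -∞, -∞, 98]
  [68, ∞, 16, 68]
  [-∞, -∞, ∞, -∞]
  [59, 78, -∞, ∞]
D(2):
  [∞, -∞, -∞, 98]
  [68, ∞, 16, 68]
  [-∞, -∞, ∞, -∞]
  [68, 78, 16, ∞]
D(3):
  [∞, -∞, -∞, 98]
  [68, ∞, 16, 68]
  [-∞, -∞, ∞, -∞]
  [68, 78, 16, ∞]
D(4):
  [∞, 78, 16, 98]
  [68, ∞, 16, 68]
  [-∞, -∞, ∞, -∞]
  [68, 78, 16, ∞]
Answer: G*[1][2] = 16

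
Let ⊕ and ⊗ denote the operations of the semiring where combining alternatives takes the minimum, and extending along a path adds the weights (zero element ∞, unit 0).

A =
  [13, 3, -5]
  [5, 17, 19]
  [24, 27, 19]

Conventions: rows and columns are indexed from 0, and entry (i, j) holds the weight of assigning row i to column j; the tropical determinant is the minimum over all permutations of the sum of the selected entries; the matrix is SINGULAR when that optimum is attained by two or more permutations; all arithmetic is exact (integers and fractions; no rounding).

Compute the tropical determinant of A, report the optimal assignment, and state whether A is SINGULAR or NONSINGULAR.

σ = (0, 1, 2): 13 + 17 + 19 = 49
σ = (0, 2, 1): 13 + 19 + 27 = 59
σ = (1, 0, 2): 3 + 5 + 19 = 27
σ = (1, 2, 0): 3 + 19 + 24 = 46
σ = (2, 0, 1): (-5) + 5 + 27 = 27
σ = (2, 1, 0): (-5) + 17 + 24 = 36
Optimal value attained by: σ = (1, 0, 2).
Answer: det⊕(A) = 27; verdict: SINGULAR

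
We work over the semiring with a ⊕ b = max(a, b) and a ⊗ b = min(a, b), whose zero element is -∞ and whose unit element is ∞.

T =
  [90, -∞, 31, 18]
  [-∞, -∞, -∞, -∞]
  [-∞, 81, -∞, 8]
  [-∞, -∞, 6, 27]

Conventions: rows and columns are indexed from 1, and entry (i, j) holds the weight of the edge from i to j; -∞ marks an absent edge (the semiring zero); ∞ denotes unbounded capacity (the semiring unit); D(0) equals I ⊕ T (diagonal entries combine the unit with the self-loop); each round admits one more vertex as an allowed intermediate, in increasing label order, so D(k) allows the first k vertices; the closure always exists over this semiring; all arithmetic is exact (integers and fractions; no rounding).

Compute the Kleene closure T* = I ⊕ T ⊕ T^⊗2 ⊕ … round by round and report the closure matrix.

D(0):
  [∞, -∞, 31, 18]
  [-∞, ∞, -∞, -∞]
  [-∞, 81, ∞, 8]
  [-∞, -∞, 6, ∞]
D(1):
  [∞, -∞, 31, 18]
  [-∞, ∞, -∞, -∞]
  [-∞, 81, ∞, 8]
  [-∞, -∞, 6, ∞]
D(2):
  [∞, -∞, 31, 18]
  [-∞, ∞, -∞, -∞]
  [-∞, 81, ∞, 8]
  [-∞, -∞, 6, ∞]
D(3):
  [∞, 31, 31, 18]
  [-∞, ∞, -∞, -∞]
  [-∞, 81, ∞, 8]
  [-∞, 6, 6, ∞]
D(4):
  [∞, 31, 31, 18]
  [-∞, ∞, -∞, -∞]
  [-∞, 81, ∞, 8]
  [-∞, 6, 6, ∞]
Answer: T* = [[∞, 31, 31, 18], [-∞, ∞, -∞, -∞], [-∞, 81, ∞, 8], [-∞, 6, 6, ∞]]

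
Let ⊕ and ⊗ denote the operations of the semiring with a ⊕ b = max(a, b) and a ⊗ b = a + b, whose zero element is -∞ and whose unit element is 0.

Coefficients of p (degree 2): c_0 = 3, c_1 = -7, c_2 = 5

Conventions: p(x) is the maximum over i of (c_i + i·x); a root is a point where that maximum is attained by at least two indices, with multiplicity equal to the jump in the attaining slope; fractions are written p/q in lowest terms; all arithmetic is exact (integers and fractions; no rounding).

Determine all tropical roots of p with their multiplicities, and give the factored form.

hull edge (i=0, c=3) to (i=2, c=5): slope 1, span 2
Factored form: p(x) = 5 ⊗ (x ⊕ (-1)) ⊗ (x ⊕ (-1))
Answer: roots = -1 (mult 2)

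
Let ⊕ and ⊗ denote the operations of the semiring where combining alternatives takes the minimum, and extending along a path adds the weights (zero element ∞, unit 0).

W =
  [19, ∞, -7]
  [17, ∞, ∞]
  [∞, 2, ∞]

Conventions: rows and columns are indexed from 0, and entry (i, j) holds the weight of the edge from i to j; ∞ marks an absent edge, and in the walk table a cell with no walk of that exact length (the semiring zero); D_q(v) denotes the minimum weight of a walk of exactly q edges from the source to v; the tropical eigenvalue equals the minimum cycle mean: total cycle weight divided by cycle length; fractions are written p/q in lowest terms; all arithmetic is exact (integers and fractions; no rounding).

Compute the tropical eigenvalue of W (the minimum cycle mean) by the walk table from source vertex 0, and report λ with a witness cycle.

q=0: [0, ∞, ∞]
q=1: [19, ∞, -7]
q=2: [38, -5, 12]
q=3: [12, 14, 31]
Optimal cycle mean attained by: cycle 0->2->1->0, total (-7) + 2 + 17, length 3.
Answer: λ = 4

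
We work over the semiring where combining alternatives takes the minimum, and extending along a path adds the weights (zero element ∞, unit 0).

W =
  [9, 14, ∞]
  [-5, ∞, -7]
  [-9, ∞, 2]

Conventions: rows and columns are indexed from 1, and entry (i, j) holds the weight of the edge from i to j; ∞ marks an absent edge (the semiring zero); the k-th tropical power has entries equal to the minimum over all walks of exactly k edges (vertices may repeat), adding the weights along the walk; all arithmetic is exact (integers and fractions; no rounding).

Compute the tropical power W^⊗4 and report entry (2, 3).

W^⊗2:
  [9, 23, 7]
  [-16, 9, -5]
  [-7, 5, 4]
W^⊗3:
  [-2, 23, 9]
  [-14, -2, -3]
  [-5, 7, -2]
W^⊗4:
  [0, 12, 11]
  [-12, 0, -9]
  [-11, 9, 0]
Key observation: the optimum is the walk 2->3->1->2->3, with weight (-7) + (-9) + 14 + (-7) = -9.
Optimal value attained by: walk 2->3->1->2->3.
Answer: (W^⊗4)[2][3] = -9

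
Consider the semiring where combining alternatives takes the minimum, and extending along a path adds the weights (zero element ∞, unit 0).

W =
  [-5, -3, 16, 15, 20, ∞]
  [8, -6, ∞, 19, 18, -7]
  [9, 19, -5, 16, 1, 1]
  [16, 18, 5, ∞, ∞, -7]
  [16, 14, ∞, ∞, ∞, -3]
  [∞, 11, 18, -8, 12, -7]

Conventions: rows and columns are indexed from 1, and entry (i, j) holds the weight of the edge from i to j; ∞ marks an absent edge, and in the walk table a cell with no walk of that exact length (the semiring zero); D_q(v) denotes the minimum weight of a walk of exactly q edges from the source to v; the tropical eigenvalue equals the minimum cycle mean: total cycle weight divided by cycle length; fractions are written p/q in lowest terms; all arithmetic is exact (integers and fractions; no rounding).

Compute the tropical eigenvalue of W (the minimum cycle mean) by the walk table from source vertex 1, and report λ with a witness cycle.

q=0: [0, ∞, ∞, ∞, ∞, ∞]
q=1: [-5, -3, 16, 15, 20, ∞]
q=2: [-10, -9, 11, 10, 15, -10]
q=3: [-15, -15, 6, -18, 2, -17]
q=4: [-20, -21, -13, -25, -5, -25]
q=5: [-25, -27, -20, -33, -13, -32]
q=6: [-30, -33, -28, -40, -20, -40]
Optimal cycle mean attained by: cycle 4->6->4, total (-7) + (-8), length 2.
Answer: λ = -15/2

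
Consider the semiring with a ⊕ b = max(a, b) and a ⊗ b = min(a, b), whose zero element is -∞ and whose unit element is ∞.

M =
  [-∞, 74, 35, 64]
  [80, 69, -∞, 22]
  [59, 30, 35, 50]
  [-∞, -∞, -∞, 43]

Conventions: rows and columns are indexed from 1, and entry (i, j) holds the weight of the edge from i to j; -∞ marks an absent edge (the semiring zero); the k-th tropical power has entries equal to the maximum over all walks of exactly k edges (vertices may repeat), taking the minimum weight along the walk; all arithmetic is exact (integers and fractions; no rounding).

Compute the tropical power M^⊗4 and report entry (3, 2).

M^⊗2:
  [74, 69, 35, 43]
  [69, 74, 35, 64]
  [35, 59, 35, 59]
  [-∞, -∞, -∞, 43]
M^⊗3:
  [69, 74, 35, 64]
  [74, 69, 35, 64]
  [59, 59, 35, 43]
  [-∞, -∞, -∞, 43]
M^⊗4:
  [74, 69, 35, 64]
  [69, 74, 35, 64]
  [59, 59, 35, 59]
  [-∞, -∞, -∞, 43]
Key observation: the optimum is the walk 3->1->2->1->2, with weight 59 min 74 min 80 min 74 = 59.
Optimal value attained by: walk 3->1->2->1->2.
Answer: (M^⊗4)[3][2] = 59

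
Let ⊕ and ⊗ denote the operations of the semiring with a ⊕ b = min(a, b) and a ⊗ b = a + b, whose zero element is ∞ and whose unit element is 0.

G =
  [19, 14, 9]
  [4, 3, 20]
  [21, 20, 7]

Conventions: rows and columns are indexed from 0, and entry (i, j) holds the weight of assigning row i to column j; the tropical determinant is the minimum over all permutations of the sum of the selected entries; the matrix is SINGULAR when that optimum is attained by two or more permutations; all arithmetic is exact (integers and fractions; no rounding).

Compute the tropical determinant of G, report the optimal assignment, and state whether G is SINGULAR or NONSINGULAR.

σ = (0, 1, 2): 19 + 3 + 7 = 29
σ = (0, 2, 1): 19 + 20 + 20 = 59
σ = (1, 0, 2): 14 + 4 + 7 = 25
σ = (1, 2, 0): 14 + 20 + 21 = 55
σ = (2, 0, 1): 9 + 4 + 20 = 33
σ = (2, 1, 0): 9 + 3 + 21 = 33
Optimal value attained by: σ = (1, 0, 2).
Answer: det⊕(G) = 25; verdict: NONSINGULAR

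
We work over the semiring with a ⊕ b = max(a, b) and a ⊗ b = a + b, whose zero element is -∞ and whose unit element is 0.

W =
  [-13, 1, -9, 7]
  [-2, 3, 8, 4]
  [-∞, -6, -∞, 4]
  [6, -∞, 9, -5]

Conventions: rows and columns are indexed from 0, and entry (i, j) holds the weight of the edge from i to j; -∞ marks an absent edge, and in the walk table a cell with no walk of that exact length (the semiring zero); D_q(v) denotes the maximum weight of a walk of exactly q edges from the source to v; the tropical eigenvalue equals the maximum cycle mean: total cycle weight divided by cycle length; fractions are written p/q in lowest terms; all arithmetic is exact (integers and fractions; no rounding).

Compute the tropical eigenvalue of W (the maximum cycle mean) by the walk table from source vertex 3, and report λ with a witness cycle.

q=0: [-∞, -∞, -∞, 0]
q=1: [6, -∞, 9, -5]
q=2: [1, 7, 4, 13]
q=3: [19, 10, 22, 11]
q=4: [17, 20, 20, 26]
Optimal cycle mean attained by: cycle 0->3->0, total 7 + 6, length 2.
Answer: λ = 13/2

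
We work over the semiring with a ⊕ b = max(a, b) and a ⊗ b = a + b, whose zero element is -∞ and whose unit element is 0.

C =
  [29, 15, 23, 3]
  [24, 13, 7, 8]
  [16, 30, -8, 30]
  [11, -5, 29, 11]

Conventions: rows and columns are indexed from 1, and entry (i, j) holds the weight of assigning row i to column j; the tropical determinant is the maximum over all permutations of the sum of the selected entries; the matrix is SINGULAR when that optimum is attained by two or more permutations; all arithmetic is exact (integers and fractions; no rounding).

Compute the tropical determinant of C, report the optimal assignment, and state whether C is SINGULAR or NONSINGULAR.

σ = (1, 2, 3, 4): 29 + 13 + (-8) + 11 = 45
σ = (1, 2, 4, 3): 29 + 13 + 30 + 29 = 101
σ = (1, 3, 2, 4): 29 + 7 + 30 + 11 = 77
σ = (1, 3, 4, 2): 29 + 7 + 30 + (-5) = 61
σ = (1, 4, 2, 3): 29 + 8 + 30 + 29 = 96
σ = (1, 4, 3, 2): 29 + 8 + (-8) + (-5) = 24
σ = (2, 1, 3, 4): 15 + 24 + (-8) + 11 = 42
σ = (2, 1, 4, 3): 15 + 24 + 30 + 29 = 98
σ = (2, 3, 1, 4): 15 + 7 + 16 + 11 = 49
σ = (2, 3, 4, 1): 15 + 7 + 30 + 11 = 63
σ = (2, 4, 1, 3): 15 + 8 + 16 + 29 = 68
σ = (2, 4, 3, 1): 15 + 8 + (-8) + 11 = 26
σ = (3, 1, 2, 4): 23 + 24 + 30 + 11 = 88
σ = (3, 1, 4, 2): 23 + 24 + 30 + (-5) = 72
σ = (3, 2, 1, 4): 23 + 13 + 16 + 11 = 63
σ = (3, 2, 4, 1): 23 + 13 + 30 + 11 = 77
σ = (3, 4, 1, 2): 23 + 8 + 16 + (-5) = 42
σ = (3, 4, 2, 1): 23 + 8 + 30 + 11 = 72
σ = (4, 1, 2, 3): 3 + 24 + 30 + 29 = 86
σ = (4, 1, 3, 2): 3 + 24 + (-8) + (-5) = 14
σ = (4, 2, 1, 3): 3 + 13 + 16 + 29 = 61
σ = (4, 2, 3, 1): 3 + 13 + (-8) + 11 = 19
σ = (4, 3, 1, 2): 3 + 7 + 16 + (-5) = 21
σ = (4, 3, 2, 1): 3 + 7 + 30 + 11 = 51
Optimal value attained by: σ = (1, 2, 4, 3).
Answer: det⊕(C) = 101; verdict: NONSINGULAR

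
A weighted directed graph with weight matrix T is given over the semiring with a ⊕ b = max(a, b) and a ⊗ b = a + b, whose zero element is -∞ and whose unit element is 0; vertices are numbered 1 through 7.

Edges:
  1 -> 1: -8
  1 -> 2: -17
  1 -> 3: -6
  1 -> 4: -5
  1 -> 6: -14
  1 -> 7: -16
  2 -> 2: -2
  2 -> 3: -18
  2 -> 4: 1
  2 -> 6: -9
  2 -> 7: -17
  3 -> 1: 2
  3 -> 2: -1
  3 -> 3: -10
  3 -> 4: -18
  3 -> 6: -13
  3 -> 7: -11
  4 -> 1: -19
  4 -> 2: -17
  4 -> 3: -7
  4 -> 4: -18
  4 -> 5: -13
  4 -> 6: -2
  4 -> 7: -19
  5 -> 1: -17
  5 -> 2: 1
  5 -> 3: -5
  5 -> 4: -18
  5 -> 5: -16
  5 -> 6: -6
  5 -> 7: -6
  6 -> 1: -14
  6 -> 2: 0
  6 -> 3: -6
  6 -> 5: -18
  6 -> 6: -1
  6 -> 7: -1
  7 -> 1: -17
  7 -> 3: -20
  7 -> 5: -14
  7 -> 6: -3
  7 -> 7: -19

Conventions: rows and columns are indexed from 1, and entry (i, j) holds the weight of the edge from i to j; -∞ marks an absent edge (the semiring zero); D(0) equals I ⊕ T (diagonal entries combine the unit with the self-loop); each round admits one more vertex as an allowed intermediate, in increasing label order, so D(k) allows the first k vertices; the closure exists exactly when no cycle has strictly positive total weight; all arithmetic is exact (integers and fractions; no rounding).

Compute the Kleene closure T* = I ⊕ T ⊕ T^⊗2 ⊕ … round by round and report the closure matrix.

D(0):
  [0, -17, -6, -5, -∞, -14, -16]
  [-∞, 0, -18, 1, -∞, -9, -17]
  [2, -1, 0, -18, -∞, -13, -11]
  [-19, -17, -7, 0, -13, -2, -19]
  [-17, 1, -5, -18, 0, -6, -6]
  [-14, 0, -6, -∞, -18, 0, -1]
  [-17, -∞, -20, -∞, -14, -3, 0]
D(1):
  [0, -17, -6, -5, -∞, -14, -16]
  [-∞, 0, -18, 1, -∞, -9, -17]
  [2, -1, 0, -3, -∞, -12, -11]
  [-19, -17, -7, 0, -13, -2, -19]
  [-17, 1, -5, -18, 0, -6, -6]
  [-14, 0, -6, -19, -18, 0, -1]
  [-17, -34, -20, -22, -14, -3, 0]
D(2):
  [0, -17, -6, -5, -∞, -14, -16]
  [-∞, 0, -18, 1, -∞, -9, -17]
  [2, -1, 0, 0, -∞, -10, -11]
  [-19, -17, -7, 0, -13, -2, -19]
  [-17, 1, -5, 2, 0, -6, -6]
  [-14, 0, -6, 1, -18, 0, -1]
  [-17, -34, -20, -22, -14, -3, 0]
D(3):
  [0, -7, -6, -5, -∞, -14, -16]
  [-16, 0, -18, 1, -∞, -9, -17]
  [2, -1, 0, 0, -∞, -10, -11]
  [-5, -8, -7, 0, -13, -2, -18]
  [-3, 1, -5, 2, 0, -6, -6]
  [-4, 0, -6, 1, -18, 0, -1]
  [-17, -21, -20, -20, -14, -3, 0]
D(4):
  [0, -7, -6, -5, -18, -7, -16]
  [-4, 0, -6, 1, -12, -1, -17]
  [2, -1, 0, 0, -13, -2, -11]
  [-5, -8, -7, 0, -13, -2, -18]
  [-3, 1, -5, 2, 0, 0, -6]
  [-4, 0, -6, 1, -12, 0, -1]
  [-17, -21, -20, -20, -14, -3, 0]
D(5):
  [0, -7, -6, -5, -18, -7, -16]
  [-4, 0, -6, 1, -12, -1, -17]
  [2, -1, 0, 0, -13, -2, -11]
  [-5, -8, -7, 0, -13, -2, -18]
  [-3, 1, -5, 2, 0, 0, -6]
  [-4, 0, -6, 1, -12, 0, -1]
  [-17, -13, -19, -12, -14, -3, 0]
D(6):
  [0, -7, -6, -5, -18, -7, -8]
  [-4, 0, -6, 1, -12, -1, -2]
  [2, -1, 0, 0, -13, -2, -3]
  [-5, -2, -7, 0, -13, -2, -3]
  [-3, 1, -5, 2, 0, 0, -1]
  [-4, 0, -6, 1, -12, 0, -1]
  [-7, -3, -9, -2, -14, -3, 0]
D(7):
  [0, -7, -6, -5, -18, -7, -8]
  [-4, 0, -6, 1, -12, -1, -2]
  [2, -1, 0, 0, -13, -2, -3]
  [-5, -2, -7, 0, -13, -2, -3]
  [-3, 1, -5, 2, 0, 0, -1]
  [-4, 0, -6, 1, -12, 0, -1]
  [-7, -3, -9, -2, -14, -3, 0]
Answer: T* = [[0, -7, -6, -5, -18, -7, -8], [-4, 0, -6, 1, -12, -1, -2], [2, -1, 0, 0, -13, -2, -3], [-5, -2, -7, 0, -13, -2, -3], [-3, 1, -5, 2, 0, 0, -1], [-4, 0, -6, 1, -12, 0, -1], [-7, -3, -9, -2, -14, -3, 0]]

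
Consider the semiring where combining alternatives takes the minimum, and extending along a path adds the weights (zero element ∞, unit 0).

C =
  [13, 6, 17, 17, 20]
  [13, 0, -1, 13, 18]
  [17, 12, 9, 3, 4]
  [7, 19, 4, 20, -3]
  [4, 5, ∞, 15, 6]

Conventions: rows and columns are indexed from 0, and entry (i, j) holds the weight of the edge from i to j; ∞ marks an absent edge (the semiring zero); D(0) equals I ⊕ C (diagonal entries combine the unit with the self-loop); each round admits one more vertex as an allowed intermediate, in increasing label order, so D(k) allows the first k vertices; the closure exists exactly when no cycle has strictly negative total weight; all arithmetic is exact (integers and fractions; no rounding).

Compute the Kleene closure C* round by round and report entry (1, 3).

D(0):
  [0, 6, 17, 17, 20]
  [13, 0, -1, 13, 18]
  [17, 12, 0, 3, 4]
  [7, 19, 4, 0, -3]
  [4, 5, ∞, 15, 0]
D(1):
  [0, 6, 17, 17, 20]
  [13, 0, -1, 13, 18]
  [17, 12, 0, 3, 4]
  [7, 13, 4, 0, -3]
  [4, 5, 21, 15, 0]
D(2):
  [0, 6, 5, 17, 20]
  [13, 0, -1, 13, 18]
  [17, 12, 0, 3, 4]
  [7, 13, 4, 0, -3]
  [4, 5, 4, 15, 0]
D(3):
  [0, 6, 5, 8, 9]
  [13, 0, -1, 2, 3]
  [17, 12, 0, 3, 4]
  [7, 13, 4, 0, -3]
  [4, 5, 4, 7, 0]
D(4):
  [0, 6, 5, 8, 5]
  [9, 0, -1, 2, -1]
  [10, 12, 0, 3, 0]
  [7, 13, 4, 0, -3]
  [4, 5, 4, 7, 0]
D(5):
  [0, 6, 5, 8, 5]
  [3, 0, -1, 2, -1]
  [4, 5, 0, 3, 0]
  [1, 2, 1, 0, -3]
  [4, 5, 4, 7, 0]
Answer: C*[1][3] = 2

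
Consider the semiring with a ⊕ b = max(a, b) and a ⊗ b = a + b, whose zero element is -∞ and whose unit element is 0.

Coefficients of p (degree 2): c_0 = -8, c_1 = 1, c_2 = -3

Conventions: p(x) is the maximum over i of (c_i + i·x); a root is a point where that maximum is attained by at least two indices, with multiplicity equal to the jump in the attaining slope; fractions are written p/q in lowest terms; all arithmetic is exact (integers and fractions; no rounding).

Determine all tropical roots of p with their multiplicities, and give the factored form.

hull edge (i=0, c=-8) to (i=1, c=1): slope 9, span 1
hull edge (i=1, c=1) to (i=2, c=-3): slope -4, span 1
Factored form: p(x) = -3 ⊗ (x ⊕ (-9)) ⊗ (x ⊕ 4)
Answer: roots = -9 (mult 1), 4 (mult 1)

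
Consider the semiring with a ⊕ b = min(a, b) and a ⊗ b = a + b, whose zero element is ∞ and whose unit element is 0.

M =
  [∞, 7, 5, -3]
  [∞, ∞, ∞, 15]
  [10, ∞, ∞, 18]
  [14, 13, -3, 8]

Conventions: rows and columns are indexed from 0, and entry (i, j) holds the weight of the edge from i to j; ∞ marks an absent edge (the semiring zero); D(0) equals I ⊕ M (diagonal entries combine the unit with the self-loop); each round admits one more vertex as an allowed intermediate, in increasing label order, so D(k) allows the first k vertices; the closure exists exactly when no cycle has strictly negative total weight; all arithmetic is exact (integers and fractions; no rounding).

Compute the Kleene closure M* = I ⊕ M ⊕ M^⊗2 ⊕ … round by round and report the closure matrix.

D(0):
  [0, 7, 5, -3]
  [∞, 0, ∞, 15]
  [10, ∞, 0, 18]
  [14, 13, -3, 0]
D(1):
  [0, 7, 5, -3]
  [∞, 0, ∞, 15]
  [10, 17, 0, 7]
  [14, 13, -3, 0]
D(2):
  [0, 7, 5, -3]
  [∞, 0, ∞, 15]
  [10, 17, 0, 7]
  [14, 13, -3, 0]
D(3):
  [0, 7, 5, -3]
  [∞, 0, ∞, 15]
  [10, 17, 0, 7]
  [7, 13, -3, 0]
D(4):
  [0, 7, -6, -3]
  [22, 0, 12, 15]
  [10, 17, 0, 7]
  [7, 13, -3, 0]
Answer: M* = [[0, 7, -6, -3], [22, 0, 12, 15], [10, 17, 0, 7], [7, 13, -3, 0]]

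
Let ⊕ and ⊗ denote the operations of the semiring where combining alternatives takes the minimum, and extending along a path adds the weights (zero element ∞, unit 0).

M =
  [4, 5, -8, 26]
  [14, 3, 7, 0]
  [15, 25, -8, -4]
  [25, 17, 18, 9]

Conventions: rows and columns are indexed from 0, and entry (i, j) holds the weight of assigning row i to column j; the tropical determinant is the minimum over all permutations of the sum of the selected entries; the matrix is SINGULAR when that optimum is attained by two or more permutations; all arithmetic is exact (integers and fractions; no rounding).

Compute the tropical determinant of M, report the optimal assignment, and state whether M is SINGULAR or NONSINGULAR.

σ = (0, 1, 2, 3): 4 + 3 + (-8) + 9 = 8
σ = (0, 1, 3, 2): 4 + 3 + (-4) + 18 = 21
σ = (0, 2, 1, 3): 4 + 7 + 25 + 9 = 45
σ = (0, 2, 3, 1): 4 + 7 + (-4) + 17 = 24
σ = (0, 3, 1, 2): 4 + 0 + 25 + 18 = 47
σ = (0, 3, 2, 1): 4 + 0 + (-8) + 17 = 13
σ = (1, 0, 2, 3): 5 + 14 + (-8) + 9 = 20
σ = (1, 0, 3, 2): 5 + 14 + (-4) + 18 = 33
σ = (1, 2, 0, 3): 5 + 7 + 15 + 9 = 36
σ = (1, 2, 3, 0): 5 + 7 + (-4) + 25 = 33
σ = (1, 3, 0, 2): 5 + 0 + 15 + 18 = 38
σ = (1, 3, 2, 0): 5 + 0 + (-8) + 25 = 22
σ = (2, 0, 1, 3): (-8) + 14 + 25 + 9 = 40
σ = (2, 0, 3, 1): (-8) + 14 + (-4) + 17 = 19
σ = (2, 1, 0, 3): (-8) + 3 + 15 + 9 = 19
σ = (2, 1, 3, 0): (-8) + 3 + (-4) + 25 = 16
σ = (2, 3, 0, 1): (-8) + 0 + 15 + 17 = 24
σ = (2, 3, 1, 0): (-8) + 0 + 25 + 25 = 42
σ = (3, 0, 1, 2): 26 + 14 + 25 + 18 = 83
σ = (3, 0, 2, 1): 26 + 14 + (-8) + 17 = 49
σ = (3, 1, 0, 2): 26 + 3 + 15 + 18 = 62
σ = (3, 1, 2, 0): 26 + 3 + (-8) + 25 = 46
σ = (3, 2, 0, 1): 26 + 7 + 15 + 17 = 65
σ = (3, 2, 1, 0): 26 + 7 + 25 + 25 = 83
Optimal value attained by: σ = (0, 1, 2, 3).
Answer: det⊕(M) = 8; verdict: NONSINGULAR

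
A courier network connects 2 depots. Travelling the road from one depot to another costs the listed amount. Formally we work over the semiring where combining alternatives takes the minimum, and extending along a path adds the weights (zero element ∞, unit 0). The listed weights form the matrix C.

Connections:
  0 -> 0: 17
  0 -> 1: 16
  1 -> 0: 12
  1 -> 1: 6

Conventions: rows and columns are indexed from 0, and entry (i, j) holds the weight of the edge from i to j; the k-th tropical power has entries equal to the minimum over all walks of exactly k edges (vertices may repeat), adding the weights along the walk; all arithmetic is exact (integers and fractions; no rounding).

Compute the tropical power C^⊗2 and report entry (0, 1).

C^⊗2:
  [28, 22]
  [18, 12]
Key observation: the optimum is the walk 0->1->1, with weight 16 + 6 = 22.
Optimal value attained by: walk 0->1->1.
Answer: (C^⊗2)[0][1] = 22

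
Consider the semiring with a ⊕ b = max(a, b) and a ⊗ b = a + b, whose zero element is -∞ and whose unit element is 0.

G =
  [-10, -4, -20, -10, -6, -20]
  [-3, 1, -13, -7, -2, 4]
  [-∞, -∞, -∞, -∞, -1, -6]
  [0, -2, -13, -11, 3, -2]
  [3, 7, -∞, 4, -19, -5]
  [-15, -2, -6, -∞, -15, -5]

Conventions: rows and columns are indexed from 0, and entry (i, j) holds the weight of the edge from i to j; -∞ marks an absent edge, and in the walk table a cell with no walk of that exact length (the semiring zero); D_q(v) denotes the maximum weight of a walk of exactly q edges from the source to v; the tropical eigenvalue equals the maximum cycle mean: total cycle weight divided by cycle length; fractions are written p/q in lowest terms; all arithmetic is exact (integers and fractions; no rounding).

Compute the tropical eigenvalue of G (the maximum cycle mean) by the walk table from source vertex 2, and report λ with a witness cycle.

q=0: [-∞, -∞, 0, -∞, -∞, -∞]
q=1: [-∞, -∞, -∞, -∞, -1, -6]
q=2: [2, 6, -12, 3, -20, -6]
q=3: [3, 7, -7, -1, 6, 10]
q=4: [9, 13, 4, 10, 5, 11]
q=5: [10, 14, 5, 9, 13, 17]
q=6: [16, 20, 11, 17, 12, 18]
Optimal cycle mean attained by: cycle 3->4->3, total 3 + 4, length 2.
Answer: λ = 7/2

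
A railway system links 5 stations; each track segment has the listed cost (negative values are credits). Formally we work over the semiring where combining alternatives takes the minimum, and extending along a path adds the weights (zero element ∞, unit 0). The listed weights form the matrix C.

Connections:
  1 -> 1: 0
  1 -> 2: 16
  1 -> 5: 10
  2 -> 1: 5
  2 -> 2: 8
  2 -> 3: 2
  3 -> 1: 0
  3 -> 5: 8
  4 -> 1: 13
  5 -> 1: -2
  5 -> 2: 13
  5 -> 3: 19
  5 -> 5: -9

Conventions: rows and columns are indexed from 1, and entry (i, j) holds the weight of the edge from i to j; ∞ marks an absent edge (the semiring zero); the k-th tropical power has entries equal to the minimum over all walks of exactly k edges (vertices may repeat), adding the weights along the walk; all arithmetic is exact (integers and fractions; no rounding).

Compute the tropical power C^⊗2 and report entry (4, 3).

C^⊗2:
  [0, 16, 18, ∞, 1]
  [2, 16, 10, ∞, 10]
  [0, 16, 27, ∞, -1]
  [13, 29, ∞, ∞, 23]
  [-11, 4, 10, ∞, -18]
Key observation: no walk of exactly 2 edges connects these vertices, so the entry is the semiring zero.
Answer: (C^⊗2)[4][3] = ∞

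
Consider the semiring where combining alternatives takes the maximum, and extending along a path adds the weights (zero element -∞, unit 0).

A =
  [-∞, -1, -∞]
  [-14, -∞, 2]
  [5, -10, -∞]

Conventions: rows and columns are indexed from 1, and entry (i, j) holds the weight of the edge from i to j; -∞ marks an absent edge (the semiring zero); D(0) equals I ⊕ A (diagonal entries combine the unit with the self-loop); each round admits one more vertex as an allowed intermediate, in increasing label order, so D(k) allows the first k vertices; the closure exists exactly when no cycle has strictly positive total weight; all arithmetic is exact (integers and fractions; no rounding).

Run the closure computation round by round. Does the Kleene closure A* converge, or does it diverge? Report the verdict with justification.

D(0):
  [0, -1, -∞]
  [-14, 0, 2]
  [5, -10, 0]
D(1):
  [0, -1, -∞]
  [-14, 0, 2]
  [5, 4, 0]
Detection: at round 2, diagonal entry (3, 3) turns strictly positive.
Key observation: the cycle 3->1->2->3 has total weight 5 + (-1) + 2, which is strictly positive.
Answer: DIVERGES — positive cycle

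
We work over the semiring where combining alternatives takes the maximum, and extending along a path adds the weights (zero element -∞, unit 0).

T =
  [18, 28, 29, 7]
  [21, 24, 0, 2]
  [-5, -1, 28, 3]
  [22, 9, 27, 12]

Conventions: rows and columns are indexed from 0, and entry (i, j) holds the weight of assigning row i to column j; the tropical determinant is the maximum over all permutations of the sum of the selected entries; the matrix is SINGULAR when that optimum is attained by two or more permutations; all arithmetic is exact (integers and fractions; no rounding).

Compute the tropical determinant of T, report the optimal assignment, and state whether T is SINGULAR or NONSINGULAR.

σ = (0, 1, 2, 3): 18 + 24 + 28 + 12 = 82
σ = (0, 1, 3, 2): 18 + 24 + 3 + 27 = 72
σ = (0, 2, 1, 3): 18 + 0 + (-1) + 12 = 29
σ = (0, 2, 3, 1): 18 + 0 + 3 + 9 = 30
σ = (0, 3, 1, 2): 18 + 2 + (-1) + 27 = 46
σ = (0, 3, 2, 1): 18 + 2 + 28 + 9 = 57
σ = (1, 0, 2, 3): 28 + 21 + 28 + 12 = 89
σ = (1, 0, 3, 2): 28 + 21 + 3 + 27 = 79
σ = (1, 2, 0, 3): 28 + 0 + (-5) + 12 = 35
σ = (1, 2, 3, 0): 28 + 0 + 3 + 22 = 53
σ = (1, 3, 0, 2): 28 + 2 + (-5) + 27 = 52
σ = (1, 3, 2, 0): 28 + 2 + 28 + 22 = 80
σ = (2, 0, 1, 3): 29 + 21 + (-1) + 12 = 61
σ = (2, 0, 3, 1): 29 + 21 + 3 + 9 = 62
σ = (2, 1, 0, 3): 29 + 24 + (-5) + 12 = 60
σ = (2, 1, 3, 0): 29 + 24 + 3 + 22 = 78
σ = (2, 3, 0, 1): 29 + 2 + (-5) + 9 = 35
σ = (2, 3, 1, 0): 29 + 2 + (-1) + 22 = 52
σ = (3, 0, 1, 2): 7 + 21 + (-1) + 27 = 54
σ = (3, 0, 2, 1): 7 + 21 + 28 + 9 = 65
σ = (3, 1, 0, 2): 7 + 24 + (-5) + 27 = 53
σ = (3, 1, 2, 0): 7 + 24 + 28 + 22 = 81
σ = (3, 2, 0, 1): 7 + 0 + (-5) + 9 = 11
σ = (3, 2, 1, 0): 7 + 0 + (-1) + 22 = 28
Optimal value attained by: σ = (1, 0, 2, 3).
Answer: det⊕(T) = 89; verdict: NONSINGULAR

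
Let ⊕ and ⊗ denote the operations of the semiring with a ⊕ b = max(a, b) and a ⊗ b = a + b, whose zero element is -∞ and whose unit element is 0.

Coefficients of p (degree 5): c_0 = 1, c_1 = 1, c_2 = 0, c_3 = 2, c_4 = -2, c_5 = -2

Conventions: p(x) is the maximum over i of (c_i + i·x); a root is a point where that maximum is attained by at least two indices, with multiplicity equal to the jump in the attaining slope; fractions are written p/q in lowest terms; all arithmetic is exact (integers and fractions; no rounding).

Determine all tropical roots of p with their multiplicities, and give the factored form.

hull edge (i=0, c=1) to (i=3, c=2): slope 1/3, span 3
hull edge (i=3, c=2) to (i=5, c=-2): slope -2, span 2
Factored form: p(x) = -2 ⊗ (x ⊕ (-1/3)) ⊗ (x ⊕ (-1/3)) ⊗ (x ⊕ (-1/3)) ⊗ (x ⊕ 2) ⊗ (x ⊕ 2)
Answer: roots = -1/3 (mult 3), 2 (mult 2)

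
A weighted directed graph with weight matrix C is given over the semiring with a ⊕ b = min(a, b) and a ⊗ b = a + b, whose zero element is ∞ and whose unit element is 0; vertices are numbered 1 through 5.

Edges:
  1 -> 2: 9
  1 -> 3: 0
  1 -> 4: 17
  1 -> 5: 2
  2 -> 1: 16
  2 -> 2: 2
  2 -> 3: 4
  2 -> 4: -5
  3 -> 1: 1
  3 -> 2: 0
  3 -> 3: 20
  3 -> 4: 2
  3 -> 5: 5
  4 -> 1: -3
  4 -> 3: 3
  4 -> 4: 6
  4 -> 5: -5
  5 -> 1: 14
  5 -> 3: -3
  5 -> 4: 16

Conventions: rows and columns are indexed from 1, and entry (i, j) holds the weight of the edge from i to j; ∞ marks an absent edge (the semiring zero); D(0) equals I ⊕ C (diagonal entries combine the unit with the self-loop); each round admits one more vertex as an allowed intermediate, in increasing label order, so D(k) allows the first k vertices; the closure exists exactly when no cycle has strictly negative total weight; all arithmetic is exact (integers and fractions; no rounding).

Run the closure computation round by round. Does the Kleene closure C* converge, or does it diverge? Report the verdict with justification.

D(0):
  [0, 9, 0, 17, 2]
  [16, 0, 4, -5, ∞]
  [1, 0, 0, 2, 5]
  [-3, ∞, 3, 0, -5]
  [14, ∞, -3, 16, 0]
D(1):
  [0, 9, 0, 17, 2]
  [16, 0, 4, -5, 18]
  [1, 0, 0, 2, 3]
  [-3, 6, -3, 0, -5]
  [14, 23, -3, 16, 0]
D(2):
  [0, 9, 0, 4, 2]
  [16, 0, 4, -5, 18]
  [1, 0, 0, -5, 3]
  [-3, 6, -3, 0, -5]
  [14, 23, -3, 16, 0]
Detection: at round 3, diagonal entry (4, 4) turns strictly negative.
Key observation: the cycle 4->1->3->2->4 has total weight (-3) + 0 + 0 + (-5), which is strictly negative.
Answer: DIVERGES — negative cycle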